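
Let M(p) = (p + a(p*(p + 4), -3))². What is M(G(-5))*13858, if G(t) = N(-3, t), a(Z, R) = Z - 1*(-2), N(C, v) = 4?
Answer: 20010952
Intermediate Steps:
a(Z, R) = 2 + Z (a(Z, R) = Z + 2 = 2 + Z)
G(t) = 4
M(p) = (2 + p + p*(4 + p))² (M(p) = (p + (2 + p*(p + 4)))² = (p + (2 + p*(4 + p)))² = (2 + p + p*(4 + p))²)
M(G(-5))*13858 = (2 + 4 + 4*(4 + 4))²*13858 = (2 + 4 + 4*8)²*13858 = (2 + 4 + 32)²*13858 = 38²*13858 = 1444*13858 = 20010952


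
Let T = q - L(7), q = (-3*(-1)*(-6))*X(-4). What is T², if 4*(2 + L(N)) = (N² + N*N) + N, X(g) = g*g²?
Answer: 20349121/16 ≈ 1.2718e+6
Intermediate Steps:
X(g) = g³
L(N) = -2 + N²/2 + N/4 (L(N) = -2 + ((N² + N*N) + N)/4 = -2 + ((N² + N²) + N)/4 = -2 + (2*N² + N)/4 = -2 + (N + 2*N²)/4 = -2 + (N²/2 + N/4) = -2 + N²/2 + N/4)
q = 1152 (q = (-3*(-1)*(-6))*(-4)³ = (3*(-6))*(-64) = -18*(-64) = 1152)
T = 4511/4 (T = 1152 - (-2 + (½)*7² + (¼)*7) = 1152 - (-2 + (½)*49 + 7/4) = 1152 - (-2 + 49/2 + 7/4) = 1152 - 1*97/4 = 1152 - 97/4 = 4511/4 ≈ 1127.8)
T² = (4511/4)² = 20349121/16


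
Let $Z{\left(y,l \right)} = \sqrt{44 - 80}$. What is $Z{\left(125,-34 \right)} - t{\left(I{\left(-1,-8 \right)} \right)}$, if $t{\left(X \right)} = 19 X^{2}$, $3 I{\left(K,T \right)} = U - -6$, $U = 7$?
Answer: $- \frac{3211}{9} + 6 i \approx -356.78 + 6.0 i$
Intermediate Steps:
$Z{\left(y,l \right)} = 6 i$ ($Z{\left(y,l \right)} = \sqrt{-36} = 6 i$)
$I{\left(K,T \right)} = \frac{13}{3}$ ($I{\left(K,T \right)} = \frac{7 - -6}{3} = \frac{7 + 6}{3} = \frac{1}{3} \cdot 13 = \frac{13}{3}$)
$Z{\left(125,-34 \right)} - t{\left(I{\left(-1,-8 \right)} \right)} = 6 i - 19 \left(\frac{13}{3}\right)^{2} = 6 i - 19 \cdot \frac{169}{9} = 6 i - \frac{3211}{9} = - \frac{3211}{9} + 6 i$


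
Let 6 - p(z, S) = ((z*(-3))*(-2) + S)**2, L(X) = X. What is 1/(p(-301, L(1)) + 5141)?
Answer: -1/3252878 ≈ -3.0742e-7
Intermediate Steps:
p(z, S) = 6 - (S + 6*z)**2 (p(z, S) = 6 - ((z*(-3))*(-2) + S)**2 = 6 - (-3*z*(-2) + S)**2 = 6 - (6*z + S)**2 = 6 - (S + 6*z)**2)
1/(p(-301, L(1)) + 5141) = 1/((6 - (1 + 6*(-301))**2) + 5141) = 1/((6 - (1 - 1806)**2) + 5141) = 1/((6 - 1*(-1805)**2) + 5141) = 1/((6 - 1*3258025) + 5141) = 1/((6 - 3258025) + 5141) = 1/(-3258019 + 5141) = 1/(-3252878) = -1/3252878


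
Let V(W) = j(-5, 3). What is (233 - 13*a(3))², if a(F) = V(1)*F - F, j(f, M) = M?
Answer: 24025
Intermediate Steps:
V(W) = 3
a(F) = 2*F (a(F) = 3*F - F = 2*F)
(233 - 13*a(3))² = (233 - 26*3)² = (233 - 13*6)² = (233 - 78)² = 155² = 24025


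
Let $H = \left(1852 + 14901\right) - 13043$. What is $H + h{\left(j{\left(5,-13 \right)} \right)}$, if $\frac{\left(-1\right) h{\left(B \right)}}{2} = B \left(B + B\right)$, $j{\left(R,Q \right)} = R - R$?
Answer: $3710$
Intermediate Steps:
$j{\left(R,Q \right)} = 0$
$H = 3710$ ($H = 16753 - 13043 = 3710$)
$h{\left(B \right)} = - 4 B^{2}$ ($h{\left(B \right)} = - 2 B \left(B + B\right) = - 2 B 2 B = - 2 \cdot 2 B^{2} = - 4 B^{2}$)
$H + h{\left(j{\left(5,-13 \right)} \right)} = 3710 - 4 \cdot 0^{2} = 3710 - 0 = 3710 + 0 = 3710$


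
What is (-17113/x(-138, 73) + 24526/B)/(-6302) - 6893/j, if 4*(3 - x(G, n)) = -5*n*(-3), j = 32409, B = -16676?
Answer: -136776606217789/614770645527324 ≈ -0.22248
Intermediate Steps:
x(G, n) = 3 - 15*n/4 (x(G, n) = 3 - (-5*n)*(-3)/4 = 3 - 15*n/4)
(-17113/x(-138, 73) + 24526/B)/(-6302) - 6893/j = (-17113/(3 - 15/4*73) + 24526/(-16676))/(-6302) - 6893/32409 = (-17113/(3 - 1095/4) + 24526*(-1/16676))*(-1/6302) - 6893*1/32409 = (-17113/(-1083/4) - 12263/8338)*(-1/6302) - 6893/32409 = (-17113*(-4/1083) - 12263/8338)*(-1/6302) - 6893/32409 = (68452/1083 - 12263/8338)*(-1/6302) - 6893/32409 = (557471947/9030054)*(-1/6302) - 6893/32409 = -557471947/56907400308 - 6893/32409 = -136776606217789/614770645527324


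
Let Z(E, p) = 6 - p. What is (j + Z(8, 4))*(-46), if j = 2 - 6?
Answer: 92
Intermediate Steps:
j = -4
(j + Z(8, 4))*(-46) = (-4 + (6 - 1*4))*(-46) = (-4 + (6 - 4))*(-46) = (-4 + 2)*(-46) = -2*(-46) = 92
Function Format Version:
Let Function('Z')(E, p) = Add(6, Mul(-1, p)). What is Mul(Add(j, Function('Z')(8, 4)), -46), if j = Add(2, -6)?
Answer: 92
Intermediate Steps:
j = -4
Mul(Add(j, Function('Z')(8, 4)), -46) = Mul(Add(-4, Add(6, Mul(-1, 4))), -46) = Mul(Add(-4, Add(6, -4)), -46) = Mul(Add(-4, 2), -46) = Mul(-2, -46) = 92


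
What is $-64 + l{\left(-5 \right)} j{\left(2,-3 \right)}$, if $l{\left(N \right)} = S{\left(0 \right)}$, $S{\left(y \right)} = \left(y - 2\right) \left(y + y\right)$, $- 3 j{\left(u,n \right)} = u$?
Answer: $-64$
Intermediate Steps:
$j{\left(u,n \right)} = - \frac{u}{3}$
$S{\left(y \right)} = 2 y \left(-2 + y\right)$ ($S{\left(y \right)} = \left(-2 + y\right) 2 y = 2 y \left(-2 + y\right)$)
$l{\left(N \right)} = 0$ ($l{\left(N \right)} = 2 \cdot 0 \left(-2 + 0\right) = 2 \cdot 0 \left(-2\right) = 0$)
$-64 + l{\left(-5 \right)} j{\left(2,-3 \right)} = -64 + 0 \left(\left(- \frac{1}{3}\right) 2\right) = -64 + 0 \left(- \frac{2}{3}\right) = -64 + 0 = -64$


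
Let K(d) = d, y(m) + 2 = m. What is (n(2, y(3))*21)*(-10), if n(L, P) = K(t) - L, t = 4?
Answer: -420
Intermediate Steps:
y(m) = -2 + m
n(L, P) = 4 - L
(n(2, y(3))*21)*(-10) = ((4 - 1*2)*21)*(-10) = ((4 - 2)*21)*(-10) = (2*21)*(-10) = 42*(-10) = -420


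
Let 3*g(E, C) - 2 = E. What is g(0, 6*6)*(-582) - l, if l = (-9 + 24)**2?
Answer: -613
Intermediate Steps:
g(E, C) = 2/3 + E/3
l = 225 (l = 15**2 = 225)
g(0, 6*6)*(-582) - l = (2/3 + (1/3)*0)*(-582) - 1*225 = (2/3 + 0)*(-582) - 225 = (2/3)*(-582) - 225 = -388 - 225 = -613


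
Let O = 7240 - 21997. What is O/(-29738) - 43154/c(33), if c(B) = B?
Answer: -1282826671/981354 ≈ -1307.2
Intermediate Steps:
O = -14757
O/(-29738) - 43154/c(33) = -14757/(-29738) - 43154/33 = -14757*(-1/29738) - 43154*1/33 = 14757/29738 - 43154/33 = -1282826671/981354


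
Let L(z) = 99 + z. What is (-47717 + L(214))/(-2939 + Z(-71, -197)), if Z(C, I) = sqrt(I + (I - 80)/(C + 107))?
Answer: 5015532816/310965325 + 284424*I*sqrt(7369)/310965325 ≈ 16.129 + 0.078516*I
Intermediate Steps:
Z(C, I) = sqrt(I + (-80 + I)/(107 + C))
(-47717 + L(214))/(-2939 + Z(-71, -197)) = (-47717 + (99 + 214))/(-2939 + sqrt((-80 - 197 - 197*(107 - 71))/(107 - 71))) = (-47717 + 313)/(-2939 + sqrt((-80 - 197 - 197*36)/36)) = -47404/(-2939 + sqrt((-80 - 197 - 7092)/36)) = -47404/(-2939 + sqrt((1/36)*(-7369))) = -47404/(-2939 + sqrt(-7369/36)) = -47404/(-2939 + I*sqrt(7369)/6)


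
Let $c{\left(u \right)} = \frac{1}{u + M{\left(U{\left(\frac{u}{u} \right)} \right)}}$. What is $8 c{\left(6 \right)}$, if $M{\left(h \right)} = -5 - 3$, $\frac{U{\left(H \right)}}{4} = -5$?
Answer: $-4$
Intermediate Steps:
$U{\left(H \right)} = -20$ ($U{\left(H \right)} = 4 \left(-5\right) = -20$)
$M{\left(h \right)} = -8$
$c{\left(u \right)} = \frac{1}{-8 + u}$ ($c{\left(u \right)} = \frac{1}{u - 8} = \frac{1}{-8 + u}$)
$8 c{\left(6 \right)} = \frac{8}{-8 + 6} = \frac{8}{-2} = 8 \left(- \frac{1}{2}\right) = -4$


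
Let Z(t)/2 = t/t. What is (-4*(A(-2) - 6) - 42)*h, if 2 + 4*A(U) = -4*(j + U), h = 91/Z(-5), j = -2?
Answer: -1456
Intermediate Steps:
Z(t) = 2 (Z(t) = 2*(t/t) = 2*1 = 2)
h = 91/2 ≈ 45.500
A(U) = 3/2 - U (A(U) = -1/2 + (-4*(-2 + U))/4 = -1/2 + (8 - 4*U)/4 = -1/2 + (2 - U) = 3/2 - U)
(-4*(A(-2) - 6) - 42)*h = (-4*((3/2 - 1*(-2)) - 6) - 42)*(91/2) = (-4*((3/2 + 2) - 6) - 42)*(91/2) = (-4*(7/2 - 6) - 42)*(91/2) = (-4*(-5/2) - 42)*(91/2) = (10 - 42)*(91/2) = -32*91/2 = -1456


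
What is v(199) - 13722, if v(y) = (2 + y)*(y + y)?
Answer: 66276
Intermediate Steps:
v(y) = 2*y*(2 + y) (v(y) = (2 + y)*(2*y) = 2*y*(2 + y))
v(199) - 13722 = 2*199*(2 + 199) - 13722 = 2*199*201 - 13722 = 79998 - 13722 = 66276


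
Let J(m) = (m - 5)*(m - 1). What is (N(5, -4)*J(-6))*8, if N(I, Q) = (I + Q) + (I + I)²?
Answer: 62216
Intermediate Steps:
J(m) = (-1 + m)*(-5 + m) (J(m) = (-5 + m)*(-1 + m) = (-1 + m)*(-5 + m))
N(I, Q) = I + Q + 4*I² (N(I, Q) = (I + Q) + (2*I)² = (I + Q) + 4*I² = I + Q + 4*I²)
(N(5, -4)*J(-6))*8 = ((5 - 4 + 4*5²)*(5 + (-6)² - 6*(-6)))*8 = ((5 - 4 + 4*25)*(5 + 36 + 36))*8 = ((5 - 4 + 100)*77)*8 = (101*77)*8 = 7777*8 = 62216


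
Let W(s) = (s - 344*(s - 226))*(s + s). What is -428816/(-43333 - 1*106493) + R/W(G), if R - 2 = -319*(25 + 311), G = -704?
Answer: 48187509408695/16835053458432 ≈ 2.8623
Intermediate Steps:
W(s) = 2*s*(77744 - 343*s) (W(s) = (s - 344*(-226 + s))*(2*s) = (s + (77744 - 344*s))*(2*s) = (77744 - 343*s)*(2*s) = 2*s*(77744 - 343*s))
R = -107182 (R = 2 - 319*(25 + 311) = 2 - 319*336 = 2 - 107184 = -107182)
-428816/(-43333 - 1*106493) + R/W(G) = -428816/(-43333 - 1*106493) - 107182*(-1/(1408*(77744 - 343*(-704)))) = -428816/(-43333 - 106493) - 107182*(-1/(1408*(77744 + 241472))) = -428816/(-149826) - 107182/(2*(-704)*319216) = -428816*(-1/149826) - 107182/(-449456128) = 214408/74913 - 107182*(-1/449456128) = 214408/74913 + 53591/224728064 = 48187509408695/16835053458432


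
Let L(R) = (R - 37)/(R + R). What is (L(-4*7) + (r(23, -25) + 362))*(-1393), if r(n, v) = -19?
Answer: -3835327/8 ≈ -4.7942e+5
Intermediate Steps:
L(R) = (-37 + R)/(2*R) (L(R) = (-37 + R)/((2*R)) = (-37 + R)*(1/(2*R)) = (-37 + R)/(2*R))
(L(-4*7) + (r(23, -25) + 362))*(-1393) = ((-37 - 4*7)/(2*((-4*7))) + (-19 + 362))*(-1393) = ((½)*(-37 - 28)/(-28) + 343)*(-1393) = ((½)*(-1/28)*(-65) + 343)*(-1393) = (65/56 + 343)*(-1393) = (19273/56)*(-1393) = -3835327/8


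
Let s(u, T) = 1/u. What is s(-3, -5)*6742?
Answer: -6742/3 ≈ -2247.3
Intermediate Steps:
s(-3, -5)*6742 = 6742/(-3) = -⅓*6742 = -6742/3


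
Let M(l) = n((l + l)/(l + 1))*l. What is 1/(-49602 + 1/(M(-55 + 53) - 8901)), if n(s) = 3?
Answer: -8907/441805015 ≈ -2.0160e-5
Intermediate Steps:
M(l) = 3*l
1/(-49602 + 1/(M(-55 + 53) - 8901)) = 1/(-49602 + 1/(3*(-55 + 53) - 8901)) = 1/(-49602 + 1/(3*(-2) - 8901)) = 1/(-49602 + 1/(-6 - 8901)) = 1/(-49602 + 1/(-8907)) = 1/(-49602 - 1/8907) = 1/(-441805015/8907) = -8907/441805015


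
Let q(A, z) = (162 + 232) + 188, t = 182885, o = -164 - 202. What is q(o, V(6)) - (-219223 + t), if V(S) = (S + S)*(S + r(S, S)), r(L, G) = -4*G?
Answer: 36920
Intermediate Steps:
o = -366
V(S) = -6*S**2 (V(S) = (S + S)*(S - 4*S) = (2*S)*(-3*S) = -6*S**2)
q(A, z) = 582 (q(A, z) = 394 + 188 = 582)
q(o, V(6)) - (-219223 + t) = 582 - (-219223 + 182885) = 582 - 1*(-36338) = 582 + 36338 = 36920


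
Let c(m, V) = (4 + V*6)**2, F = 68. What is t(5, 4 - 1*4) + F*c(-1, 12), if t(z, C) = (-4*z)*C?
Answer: 392768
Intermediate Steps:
c(m, V) = (4 + 6*V)**2
t(z, C) = -4*C*z
t(5, 4 - 1*4) + F*c(-1, 12) = -4*(4 - 1*4)*5 + 68*(4*(2 + 3*12)**2) = -4*(4 - 4)*5 + 68*(4*(2 + 36)**2) = -4*0*5 + 68*(4*38**2) = 0 + 68*(4*1444) = 0 + 68*5776 = 0 + 392768 = 392768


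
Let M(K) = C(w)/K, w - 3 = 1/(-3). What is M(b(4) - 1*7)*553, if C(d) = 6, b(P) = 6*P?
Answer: 3318/17 ≈ 195.18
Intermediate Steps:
w = 8/3 (w = 3 + 1/(-3) = 3 - ⅓ = 8/3 ≈ 2.6667)
M(K) = 6/K
M(b(4) - 1*7)*553 = (6/(6*4 - 1*7))*553 = (6/(24 - 7))*553 = (6/17)*553 = 3318/17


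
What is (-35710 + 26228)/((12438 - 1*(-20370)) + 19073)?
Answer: -9482/51881 ≈ -0.18276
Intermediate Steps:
(-35710 + 26228)/((12438 - 1*(-20370)) + 19073) = -9482/((12438 + 20370) + 19073) = -9482/(32808 + 19073) = -9482/51881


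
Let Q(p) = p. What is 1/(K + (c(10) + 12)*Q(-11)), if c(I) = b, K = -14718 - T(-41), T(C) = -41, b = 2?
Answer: -1/14831 ≈ -6.7426e-5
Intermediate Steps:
K = -14677 (K = -14718 - 1*(-41) = -14718 + 41 = -14677)
c(I) = 2
1/(K + (c(10) + 12)*Q(-11)) = 1/(-14677 + (2 + 12)*(-11)) = 1/(-14677 + 14*(-11)) = 1/(-14677 - 154) = 1/(-14831) = -1/14831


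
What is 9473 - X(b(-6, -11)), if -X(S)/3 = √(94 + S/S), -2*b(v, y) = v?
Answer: 9473 + 3*√95 ≈ 9502.2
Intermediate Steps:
b(v, y) = -v/2
X(S) = -3*√95 (X(S) = -3*√(94 + S/S) = -3*√(94 + 1) = -3*√95)
9473 - X(b(-6, -11)) = 9473 - (-3)*√95 = 9473 + 3*√95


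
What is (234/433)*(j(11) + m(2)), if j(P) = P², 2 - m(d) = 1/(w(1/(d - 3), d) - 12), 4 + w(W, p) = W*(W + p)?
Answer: 489528/7361 ≈ 66.503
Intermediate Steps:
w(W, p) = -4 + W*(W + p)
m(d) = 2 - 1/(-16 + (-3 + d)⁻² + d/(-3 + d)) (m(d) = 2 - 1/((-4 + (1/(d - 3))² + d/(d - 3)) - 12) = 2 - 1/((-4 + (1/(-3 + d))² + d/(-3 + d)) - 12) = 2 - 1/((-4 + (-3 + d)⁻² + d/(-3 + d)) - 12) = 2 - 1/(-16 + (-3 + d)⁻² + d/(-3 + d)))
(234/433)*(j(11) + m(2)) = (234/433)*(11² + (295 - 192*2 + 31*2²)/(143 - 93*2 + 15*2²)) = (234*(1/433))*(121 + (295 - 384 + 31*4)/(143 - 186 + 15*4)) = 234*(121 + (295 - 384 + 124)/(143 - 186 + 60))/433 = 234*(121 + 35/17)/433 = (234/433)*(2092/17) = 489528/7361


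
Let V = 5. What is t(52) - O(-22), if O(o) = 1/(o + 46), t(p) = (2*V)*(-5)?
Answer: -1201/24 ≈ -50.042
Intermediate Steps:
t(p) = -50 (t(p) = (2*5)*(-5) = 10*(-5) = -50)
O(o) = 1/(46 + o)
t(52) - O(-22) = -50 - 1/(46 - 22) = -50 - 1/24 = -1201/24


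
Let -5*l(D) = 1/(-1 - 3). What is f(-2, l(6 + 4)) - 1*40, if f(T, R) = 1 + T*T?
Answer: -35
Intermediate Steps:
l(D) = 1/20 (l(D) = -1/(5*(-1 - 3)) = -1/5/(-4) = -1/5*(-1/4) = 1/20)
f(T, R) = 1 + T**2
f(-2, l(6 + 4)) - 1*40 = (1 + (-2)**2) - 1*40 = (1 + 4) - 40 = 5 - 40 = -35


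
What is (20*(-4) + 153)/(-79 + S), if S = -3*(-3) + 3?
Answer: -73/67 ≈ -1.0896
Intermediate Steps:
S = 12 (S = 9 + 3 = 12)
(20*(-4) + 153)/(-79 + S) = (20*(-4) + 153)/(-79 + 12) = (-80 + 153)/(-67) = 73*(-1/67) = -73/67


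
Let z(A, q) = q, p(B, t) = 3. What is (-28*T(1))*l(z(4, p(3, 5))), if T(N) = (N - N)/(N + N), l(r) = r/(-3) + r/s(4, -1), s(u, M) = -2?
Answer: 0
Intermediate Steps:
l(r) = -5*r/6 (l(r) = r/(-3) + r/(-2) = r*(-⅓) + r*(-½) = -r/3 - r/2 = -5*r/6)
T(N) = 0 (T(N) = 0/((2*N)) = 0*(1/(2*N)) = 0)
(-28*T(1))*l(z(4, p(3, 5))) = (-28*0)*(-⅚*3) = 0*(-5/2) = 0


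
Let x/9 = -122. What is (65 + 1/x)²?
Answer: 5093534161/1205604 ≈ 4224.9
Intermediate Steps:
x = -1098 (x = 9*(-122) = -1098)
(65 + 1/x)² = (65 + 1/(-1098))² = (65 - 1/1098)² = (71369/1098)² = 5093534161/1205604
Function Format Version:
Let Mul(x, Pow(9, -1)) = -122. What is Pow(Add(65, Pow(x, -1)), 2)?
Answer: Rational(5093534161, 1205604) ≈ 4224.9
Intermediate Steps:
x = -1098 (x = Mul(9, -122) = -1098)
Pow(Add(65, Pow(x, -1)), 2) = Pow(Add(65, Pow(-1098, -1)), 2) = Pow(Add(65, Rational(-1, 1098)), 2) = Pow(Rational(71369, 1098), 2) = Rational(5093534161, 1205604)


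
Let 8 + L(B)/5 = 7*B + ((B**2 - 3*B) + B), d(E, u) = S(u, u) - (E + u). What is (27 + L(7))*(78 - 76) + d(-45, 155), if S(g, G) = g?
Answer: 859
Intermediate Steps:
d(E, u) = -E (d(E, u) = u - (E + u) = u + (-E - u) = -E)
L(B) = -40 + 5*B**2 + 25*B (L(B) = -40 + 5*(7*B + ((B**2 - 3*B) + B)) = -40 + 5*(7*B + (B**2 - 2*B)) = -40 + 5*(B**2 + 5*B) = -40 + (5*B**2 + 25*B) = -40 + 5*B**2 + 25*B)
(27 + L(7))*(78 - 76) + d(-45, 155) = (27 + (-40 + 5*7**2 + 25*7))*(78 - 76) - 1*(-45) = (27 + (-40 + 5*49 + 175))*2 + 45 = (27 + (-40 + 245 + 175))*2 + 45 = (27 + 380)*2 + 45 = 407*2 + 45 = 814 + 45 = 859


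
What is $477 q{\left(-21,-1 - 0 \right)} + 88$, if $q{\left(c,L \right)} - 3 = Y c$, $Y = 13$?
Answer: $-128702$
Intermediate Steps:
$q{\left(c,L \right)} = 3 + 13 c$
$477 q{\left(-21,-1 - 0 \right)} + 88 = 477 \left(3 + 13 \left(-21\right)\right) + 88 = 477 \left(3 - 273\right) + 88 = 477 \left(-270\right) + 88 = -128790 + 88 = -128702$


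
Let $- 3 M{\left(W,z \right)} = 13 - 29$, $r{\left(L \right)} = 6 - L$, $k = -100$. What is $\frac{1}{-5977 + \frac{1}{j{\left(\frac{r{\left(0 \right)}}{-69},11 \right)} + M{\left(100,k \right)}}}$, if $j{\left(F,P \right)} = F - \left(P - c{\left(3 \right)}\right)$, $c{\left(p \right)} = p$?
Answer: $- \frac{190}{1135699} \approx -0.0001673$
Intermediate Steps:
$M{\left(W,z \right)} = \frac{16}{3}$ ($M{\left(W,z \right)} = - \frac{13 - 29}{3} = \left(- \frac{1}{3}\right) \left(-16\right) = \frac{16}{3}$)
$j{\left(F,P \right)} = 3 + F - P$ ($j{\left(F,P \right)} = F - \left(-3 + P\right) = 3 + F - P$)
$\frac{1}{-5977 + \frac{1}{j{\left(\frac{r{\left(0 \right)}}{-69},11 \right)} + M{\left(100,k \right)}}} = \frac{1}{-5977 + \frac{1}{\left(3 + \frac{6 - 0}{-69} - 11\right) + \frac{16}{3}}} = \frac{1}{-5977 + \frac{1}{\left(3 + \left(6 + 0\right) \left(- \frac{1}{69}\right) - 11\right) + \frac{16}{3}}} = \frac{1}{-5977 + \frac{1}{\left(3 + 6 \left(- \frac{1}{69}\right) - 11\right) + \frac{16}{3}}} = \frac{1}{-5977 + \frac{1}{\left(3 - \frac{2}{23} - 11\right) + \frac{16}{3}}} = \frac{1}{-5977 + \frac{1}{- \frac{186}{23} + \frac{16}{3}}} = \frac{1}{-5977 + \frac{1}{- \frac{190}{69}}} = \frac{1}{-5977 - \frac{69}{190}} = \frac{1}{- \frac{1135699}{190}} = - \frac{190}{1135699}$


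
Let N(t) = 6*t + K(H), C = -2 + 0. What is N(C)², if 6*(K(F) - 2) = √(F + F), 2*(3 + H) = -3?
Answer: (20 - I)²/4 ≈ 99.75 - 10.0*I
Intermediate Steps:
H = -9/2 (H = -3 + (½)*(-3) = -3 - 3/2 = -9/2 ≈ -4.5000)
C = -2
K(F) = 2 + √2*√F/6 (K(F) = 2 + √(F + F)/6 = 2 + √(2*F)/6 = 2 + (√2*√F)/6 = 2 + √2*√F/6)
N(t) = 2 + I/2 + 6*t (N(t) = 6*t + (2 + √2*√(-9/2)/6) = 6*t + (2 + √2*(3*I*√2/2)/6) = 6*t + (2 + I/2) = 2 + I/2 + 6*t)
N(C)² = (2 + I/2 + 6*(-2))² = (2 + I/2 - 12)² = (-10 + I/2)²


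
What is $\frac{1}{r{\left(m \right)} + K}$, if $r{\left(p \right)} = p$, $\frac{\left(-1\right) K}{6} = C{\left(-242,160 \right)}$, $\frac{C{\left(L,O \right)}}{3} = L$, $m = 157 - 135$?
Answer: $\frac{1}{4378} \approx 0.00022841$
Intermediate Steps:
$m = 22$
$C{\left(L,O \right)} = 3 L$
$K = 4356$ ($K = - 6 \cdot 3 \left(-242\right) = \left(-6\right) \left(-726\right) = 4356$)
$\frac{1}{r{\left(m \right)} + K} = \frac{1}{22 + 4356} = \frac{1}{4378}$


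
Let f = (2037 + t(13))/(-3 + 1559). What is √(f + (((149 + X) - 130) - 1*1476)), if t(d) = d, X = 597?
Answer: I*√519746790/778 ≈ 29.303*I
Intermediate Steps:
f = 1025/778 (f = (2037 + 13)/(-3 + 1559) = 2050/1556 = 2050*(1/1556) = 1025/778 ≈ 1.3175)
√(f + (((149 + X) - 130) - 1*1476)) = √(1025/778 + (((149 + 597) - 130) - 1*1476)) = √(1025/778 + ((746 - 130) - 1476)) = √(1025/778 + (616 - 1476)) = √(1025/778 - 860) = √(-668055/778) = I*√519746790/778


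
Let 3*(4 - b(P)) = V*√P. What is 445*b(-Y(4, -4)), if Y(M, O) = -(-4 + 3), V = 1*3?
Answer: 1780 - 445*I ≈ 1780.0 - 445.0*I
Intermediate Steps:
V = 3
Y(M, O) = 1 (Y(M, O) = -1*(-1) = 1)
b(P) = 4 - √P
445*b(-Y(4, -4)) = 445*(4 - √(-1*1)) = 445*(4 - √(-1)) = 445*(4 - I) = 1780 - 445*I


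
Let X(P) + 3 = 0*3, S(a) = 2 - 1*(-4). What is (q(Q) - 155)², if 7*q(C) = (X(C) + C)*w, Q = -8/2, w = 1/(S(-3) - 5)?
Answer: 24336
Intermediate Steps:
S(a) = 6 (S(a) = 2 + 4 = 6)
w = 1 (w = 1/(6 - 5) = 1/1 = 1)
Q = -4 (Q = -8*½ = -4)
X(P) = -3 (X(P) = -3 + 0*3 = -3 + 0 = -3)
q(C) = -3/7 + C/7 (q(C) = ((-3 + C)*1)/7 = (-3 + C)/7 = -3/7 + C/7)
(q(Q) - 155)² = ((-3/7 + (⅐)*(-4)) - 155)² = ((-3/7 - 4/7) - 155)² = (-1 - 155)² = (-156)² = 24336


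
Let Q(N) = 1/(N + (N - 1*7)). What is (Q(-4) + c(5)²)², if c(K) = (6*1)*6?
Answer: 377874721/225 ≈ 1.6794e+6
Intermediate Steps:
Q(N) = 1/(-7 + 2*N) (Q(N) = 1/(N + (N - 7)) = 1/(N + (-7 + N)) = 1/(-7 + 2*N))
c(K) = 36 (c(K) = 6*6 = 36)
(Q(-4) + c(5)²)² = (1/(-7 + 2*(-4)) + 36²)² = (1/(-7 - 8) + 1296)² = (1/(-15) + 1296)² = (-1/15 + 1296)² = (19439/15)² = 377874721/225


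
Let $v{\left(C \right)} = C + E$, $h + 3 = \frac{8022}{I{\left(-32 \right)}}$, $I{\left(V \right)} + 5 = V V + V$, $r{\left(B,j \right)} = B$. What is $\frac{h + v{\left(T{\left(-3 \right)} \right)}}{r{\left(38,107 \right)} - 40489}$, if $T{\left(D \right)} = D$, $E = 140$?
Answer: $- \frac{6680}{1901197} \approx -0.0035136$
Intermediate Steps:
$I{\left(V \right)} = -5 + V + V^{2}$ ($I{\left(V \right)} = -5 + \left(V V + V\right) = -5 + \left(V^{2} + V\right) = -5 + \left(V + V^{2}\right) = -5 + V + V^{2}$)
$h = \frac{241}{47}$ ($h = -3 + \frac{8022}{-5 - 32 + \left(-32\right)^{2}} = -3 + \frac{8022}{-5 - 32 + 1024} = -3 + \frac{8022}{987} = -3 + 8022 \cdot \frac{1}{987} = -3 + \frac{382}{47} = \frac{241}{47} \approx 5.1277$)
$v{\left(C \right)} = 140 + C$ ($v{\left(C \right)} = C + 140 = 140 + C$)
$\frac{h + v{\left(T{\left(-3 \right)} \right)}}{r{\left(38,107 \right)} - 40489} = \frac{\frac{241}{47} + \left(140 - 3\right)}{38 - 40489} = \frac{\frac{241}{47} + 137}{-40451} = \frac{6680}{47} \left(- \frac{1}{40451}\right) = - \frac{6680}{1901197}$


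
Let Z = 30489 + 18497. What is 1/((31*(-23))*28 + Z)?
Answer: 1/29022 ≈ 3.4457e-5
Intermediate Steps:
Z = 48986
1/((31*(-23))*28 + Z) = 1/((31*(-23))*28 + 48986) = 1/(-713*28 + 48986) = 1/(-19964 + 48986) = 1/29022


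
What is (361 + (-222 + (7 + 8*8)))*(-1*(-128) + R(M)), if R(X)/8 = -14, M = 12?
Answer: 3360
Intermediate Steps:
R(X) = -112 (R(X) = 8*(-14) = -112)
(361 + (-222 + (7 + 8*8)))*(-1*(-128) + R(M)) = (361 + (-222 + (7 + 8*8)))*(-1*(-128) - 112) = (361 + (-222 + (7 + 64)))*(128 - 112) = (361 + (-222 + 71))*16 = (361 - 151)*16 = 210*16 = 3360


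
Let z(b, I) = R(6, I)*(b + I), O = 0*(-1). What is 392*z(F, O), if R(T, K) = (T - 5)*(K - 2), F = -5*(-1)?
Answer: -3920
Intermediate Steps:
F = 5
R(T, K) = (-5 + T)*(-2 + K)
O = 0
z(b, I) = (-2 + I)*(I + b) (z(b, I) = (10 - 5*I - 2*6 + I*6)*(b + I) = (10 - 5*I - 12 + 6*I)*(I + b) = (-2 + I)*(I + b))
392*z(F, O) = 392*((-2 + 0)*(0 + 5)) = 392*(-2*5) = 392*(-10) = -3920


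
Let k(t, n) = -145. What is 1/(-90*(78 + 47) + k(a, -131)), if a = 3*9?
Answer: -1/11395 ≈ -8.7758e-5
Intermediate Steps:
a = 27
1/(-90*(78 + 47) + k(a, -131)) = 1/(-90*(78 + 47) - 145) = 1/(-90*125 - 145) = 1/(-11250 - 145) = 1/(-11395) = -1/11395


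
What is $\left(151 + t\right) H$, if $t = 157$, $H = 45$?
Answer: $13860$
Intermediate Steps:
$\left(151 + t\right) H = \left(151 + 157\right) 45 = 308 \cdot 45 = 13860$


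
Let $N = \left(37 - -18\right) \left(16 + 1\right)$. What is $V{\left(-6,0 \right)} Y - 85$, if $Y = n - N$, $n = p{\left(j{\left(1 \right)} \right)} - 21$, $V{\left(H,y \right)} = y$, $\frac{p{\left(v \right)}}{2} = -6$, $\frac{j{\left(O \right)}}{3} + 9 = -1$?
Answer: $-85$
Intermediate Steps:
$j{\left(O \right)} = -30$ ($j{\left(O \right)} = -27 + 3 \left(-1\right) = -27 - 3 = -30$)
$p{\left(v \right)} = -12$ ($p{\left(v \right)} = 2 \left(-6\right) = -12$)
$n = -33$ ($n = -12 - 21 = -33$)
$N = 935$ ($N = \left(37 + 18\right) 17 = 55 \cdot 17 = 935$)
$Y = -968$ ($Y = -33 - 935 = -968$)
$V{\left(-6,0 \right)} Y - 85 = 0 \left(-968\right) - 85 = 0 - 85 = -85$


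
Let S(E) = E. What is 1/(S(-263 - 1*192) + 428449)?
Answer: 1/427994 ≈ 2.3365e-6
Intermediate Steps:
1/(S(-263 - 1*192) + 428449) = 1/((-263 - 1*192) + 428449) = 1/((-263 - 192) + 428449) = 1/(-455 + 428449) = 1/427994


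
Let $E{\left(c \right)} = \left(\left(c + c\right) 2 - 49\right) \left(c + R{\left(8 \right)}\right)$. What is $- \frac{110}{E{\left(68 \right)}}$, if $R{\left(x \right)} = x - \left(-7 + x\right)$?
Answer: $- \frac{22}{3345} \approx -0.006577$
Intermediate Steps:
$R{\left(x \right)} = 7$
$E{\left(c \right)} = \left(-49 + 4 c\right) \left(7 + c\right)$ ($E{\left(c \right)} = \left(\left(c + c\right) 2 - 49\right) \left(c + 7\right) = \left(2 c 2 - 49\right) \left(7 + c\right) = \left(4 c - 49\right) \left(7 + c\right) = \left(-49 + 4 c\right) \left(7 + c\right)$)
$- \frac{110}{E{\left(68 \right)}} = - \frac{110}{-343 - 1428 + 4 \cdot 68^{2}} = - \frac{110}{-343 - 1428 + 4 \cdot 4624} = - \frac{110}{-343 - 1428 + 18496} = - \frac{110}{16725} = \left(-110\right) \frac{1}{16725} = - \frac{22}{3345}$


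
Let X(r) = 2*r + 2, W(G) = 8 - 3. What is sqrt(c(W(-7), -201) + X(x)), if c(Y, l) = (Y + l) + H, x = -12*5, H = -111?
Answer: 5*I*sqrt(17) ≈ 20.616*I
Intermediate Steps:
W(G) = 5
x = -60
X(r) = 2 + 2*r
c(Y, l) = -111 + Y + l (c(Y, l) = (Y + l) - 111 = -111 + Y + l)
sqrt(c(W(-7), -201) + X(x)) = sqrt((-111 + 5 - 201) + (2 + 2*(-60))) = sqrt(-307 + (2 - 120)) = sqrt(-307 - 118) = sqrt(-425) = 5*I*sqrt(17)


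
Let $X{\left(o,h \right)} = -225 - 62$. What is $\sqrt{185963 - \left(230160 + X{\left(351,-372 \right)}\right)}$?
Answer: $i \sqrt{43910} \approx 209.55 i$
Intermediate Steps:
$X{\left(o,h \right)} = -287$
$\sqrt{185963 - \left(230160 + X{\left(351,-372 \right)}\right)} = \sqrt{185963 - 229873} = \sqrt{-43910} = i \sqrt{43910}$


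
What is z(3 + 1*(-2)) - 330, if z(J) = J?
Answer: -329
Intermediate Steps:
z(3 + 1*(-2)) - 330 = (3 + 1*(-2)) - 330 = (3 - 2) - 330 = 1 - 330 = -329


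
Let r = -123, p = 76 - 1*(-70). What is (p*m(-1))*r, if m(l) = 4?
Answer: -71832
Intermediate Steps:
p = 146 (p = 76 + 70 = 146)
(p*m(-1))*r = (146*4)*(-123) = 584*(-123) = -71832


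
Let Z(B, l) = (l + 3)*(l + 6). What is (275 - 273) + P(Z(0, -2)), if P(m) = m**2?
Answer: 18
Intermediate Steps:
Z(B, l) = (3 + l)*(6 + l)
(275 - 273) + P(Z(0, -2)) = (275 - 273) + (18 + (-2)**2 + 9*(-2))**2 = 2 + (18 + 4 - 18)**2 = 2 + 4**2 = 2 + 16 = 18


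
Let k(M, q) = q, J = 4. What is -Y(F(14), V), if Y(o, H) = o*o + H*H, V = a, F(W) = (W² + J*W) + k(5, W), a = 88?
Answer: -78500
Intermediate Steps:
F(W) = W² + 5*W (F(W) = (W² + 4*W) + W = W² + 5*W)
V = 88
Y(o, H) = H² + o² (Y(o, H) = o² + H² = H² + o²)
-Y(F(14), V) = -(88² + (14*(5 + 14))²) = -(7744 + (14*19)²) = -(7744 + 266²) = -(7744 + 70756) = -1*78500 = -78500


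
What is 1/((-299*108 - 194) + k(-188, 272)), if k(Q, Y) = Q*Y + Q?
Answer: -1/83810 ≈ -1.1932e-5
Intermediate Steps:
k(Q, Y) = Q + Q*Y
1/((-299*108 - 194) + k(-188, 272)) = 1/((-299*108 - 194) - 188*(1 + 272)) = 1/((-32292 - 194) - 188*273) = 1/(-32486 - 51324) = 1/(-83810) = -1/83810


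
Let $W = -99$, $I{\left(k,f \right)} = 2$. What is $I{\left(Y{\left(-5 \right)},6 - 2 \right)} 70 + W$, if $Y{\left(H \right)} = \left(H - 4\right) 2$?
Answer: $41$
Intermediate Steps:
$Y{\left(H \right)} = -8 + 2 H$ ($Y{\left(H \right)} = \left(-4 + H\right) 2 = -8 + 2 H$)
$I{\left(Y{\left(-5 \right)},6 - 2 \right)} 70 + W = 2 \cdot 70 - 99 = 140 - 99 = 41$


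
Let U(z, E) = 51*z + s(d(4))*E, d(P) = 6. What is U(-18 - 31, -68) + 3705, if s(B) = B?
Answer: 798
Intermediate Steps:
U(z, E) = 6*E + 51*z (U(z, E) = 51*z + 6*E = 6*E + 51*z)
U(-18 - 31, -68) + 3705 = (6*(-68) + 51*(-18 - 31)) + 3705 = (-408 + 51*(-49)) + 3705 = (-408 - 2499) + 3705 = -2907 + 3705 = 798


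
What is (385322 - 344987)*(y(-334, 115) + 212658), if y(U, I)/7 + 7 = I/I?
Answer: 8575866360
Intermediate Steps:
y(U, I) = -42 (y(U, I) = -49 + 7*(I/I) = -49 + 7*1 = -49 + 7 = -42)
(385322 - 344987)*(y(-334, 115) + 212658) = (385322 - 344987)*(-42 + 212658) = 40335*212616 = 8575866360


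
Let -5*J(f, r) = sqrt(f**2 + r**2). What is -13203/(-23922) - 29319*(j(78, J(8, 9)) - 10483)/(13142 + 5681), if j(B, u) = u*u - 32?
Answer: 1365014232399/83385890 ≈ 16370.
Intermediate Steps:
J(f, r) = -sqrt(f**2 + r**2)/5
j(B, u) = -32 + u**2 (j(B, u) = u**2 - 32 = -32 + u**2)
-13203/(-23922) - 29319*(j(78, J(8, 9)) - 10483)/(13142 + 5681) = -13203/(-23922) - 29319*((-32 + (-sqrt(8**2 + 9**2)/5)**2) - 10483)/(13142 + 5681) = -13203*(-1/23922) - 29319/(18823/((-32 + (-sqrt(64 + 81)/5)**2) - 10483)) = 489/886 - 29319/(18823/((-32 + (-sqrt(145)/5)**2) - 10483)) = 489/886 - 29319/(18823/((-32 + 29/5) - 10483)) = 489/886 - 29319/(18823/(-131/5 - 10483)) = 489/886 - 29319/(18823/(-52546/5)) = 489/886 - 29319/(18823*(-5/52546)) = 489/886 - 29319/(-94115/52546) = 489/886 - 29319*(-52546/94115) = 489/886 + 1540596174/94115 = 1365014232399/83385890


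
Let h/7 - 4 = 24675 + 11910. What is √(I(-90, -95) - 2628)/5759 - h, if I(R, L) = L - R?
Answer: -256123 + I*√2633/5759 ≈ -2.5612e+5 + 0.00891*I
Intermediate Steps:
h = 256123 (h = 28 + 7*(24675 + 11910) = 28 + 7*36585 = 28 + 256095 = 256123)
√(I(-90, -95) - 2628)/5759 - h = √((-95 - 1*(-90)) - 2628)/5759 - 1*256123 = √((-95 + 90) - 2628)*(1/5759) - 256123 = √(-5 - 2628)*(1/5759) - 256123 = √(-2633)*(1/5759) - 256123 = (I*√2633)*(1/5759) - 256123 = I*√2633/5759 - 256123 = -256123 + I*√2633/5759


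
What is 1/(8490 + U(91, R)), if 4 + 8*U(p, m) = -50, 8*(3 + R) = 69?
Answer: 4/33933 ≈ 0.00011788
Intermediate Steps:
R = 45/8 (R = -3 + (⅛)*69 = -3 + 69/8 = 45/8 ≈ 5.6250)
U(p, m) = -27/4 (U(p, m) = -½ + (⅛)*(-50) = -½ - 25/4 = -27/4)
1/(8490 + U(91, R)) = 1/(8490 - 27/4) = 1/(33933/4) = 4/33933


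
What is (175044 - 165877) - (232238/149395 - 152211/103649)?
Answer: 141946384794168/15484642355 ≈ 9166.9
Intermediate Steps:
(175044 - 165877) - (232238/149395 - 152211/103649) = 9167 - (232238*(1/149395) - 152211*1/103649) = 9167 - (232238/149395 - 152211/103649) = 9167 - 1*1331674117/15484642355 = 9167 - 1331674117/15484642355 = 141946384794168/15484642355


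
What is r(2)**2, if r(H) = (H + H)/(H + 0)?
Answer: 4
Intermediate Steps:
r(H) = 2 (r(H) = (2*H)/H = 2)
r(2)**2 = 2**2 = 4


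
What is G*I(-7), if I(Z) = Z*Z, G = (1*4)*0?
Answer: 0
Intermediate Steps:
G = 0 (G = 4*0 = 0)
I(Z) = Z**2
G*I(-7) = 0*(-7)**2 = 0*49 = 0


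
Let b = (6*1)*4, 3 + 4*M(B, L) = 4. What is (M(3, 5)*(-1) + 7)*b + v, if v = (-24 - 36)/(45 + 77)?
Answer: 9852/61 ≈ 161.51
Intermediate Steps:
M(B, L) = 1/4 (M(B, L) = -3/4 + (1/4)*4 = -3/4 + 1 = 1/4)
v = -30/61 (v = -60/122 = -60*1/122 = -30/61 ≈ -0.49180)
b = 24 (b = 6*4 = 24)
(M(3, 5)*(-1) + 7)*b + v = ((1/4)*(-1) + 7)*24 - 30/61 = (-1/4 + 7)*24 - 30/61 = (27/4)*24 - 30/61 = 162 - 30/61 = 9852/61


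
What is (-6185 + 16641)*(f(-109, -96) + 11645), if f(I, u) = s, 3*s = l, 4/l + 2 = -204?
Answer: 37623856168/309 ≈ 1.2176e+8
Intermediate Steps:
l = -2/103 (l = 4/(-2 - 204) = 4/(-206) = 4*(-1/206) = -2/103 ≈ -0.019417)
s = -2/309 (s = (⅓)*(-2/103) = -2/309 ≈ -0.0064725)
f(I, u) = -2/309
(-6185 + 16641)*(f(-109, -96) + 11645) = (-6185 + 16641)*(-2/309 + 11645) = 10456*(3598303/309) = 37623856168/309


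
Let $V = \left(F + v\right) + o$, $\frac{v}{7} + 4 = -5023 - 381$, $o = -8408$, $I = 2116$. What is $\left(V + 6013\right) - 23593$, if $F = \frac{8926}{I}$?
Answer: $- \frac{67542489}{1058} \approx -63840.0$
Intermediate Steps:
$F = \frac{4463}{1058}$ ($F = \frac{8926}{2116} = 8926 \cdot \frac{1}{2116} = \frac{4463}{1058} \approx 4.2183$)
$v = -37856$ ($v = -28 + 7 \left(-5023 - 381\right) = -28 + 7 \left(-5404\right) = -28 - 37828 = -37856$)
$V = - \frac{48942849}{1058}$ ($V = \left(\frac{4463}{1058} - 37856\right) - 8408 = - \frac{40047185}{1058} - 8408 = - \frac{48942849}{1058} \approx -46260.0$)
$\left(V + 6013\right) - 23593 = \left(- \frac{48942849}{1058} + 6013\right) - 23593 = - \frac{42581095}{1058} - 23593 = - \frac{67542489}{1058}$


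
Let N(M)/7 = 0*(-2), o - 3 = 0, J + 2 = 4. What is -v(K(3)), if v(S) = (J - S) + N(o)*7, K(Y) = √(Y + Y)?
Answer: -2 + √6 ≈ 0.44949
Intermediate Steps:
J = 2 (J = -2 + 4 = 2)
o = 3 (o = 3 + 0 = 3)
N(M) = 0 (N(M) = 7*(0*(-2)) = 7*0 = 0)
K(Y) = √2*√Y (K(Y) = √(2*Y) = √2*√Y)
v(S) = 2 - S (v(S) = (2 - S) + 0*7 = (2 - S) + 0 = 2 - S)
-v(K(3)) = -(2 - √2*√3) = -(2 - √6) = -2 + √6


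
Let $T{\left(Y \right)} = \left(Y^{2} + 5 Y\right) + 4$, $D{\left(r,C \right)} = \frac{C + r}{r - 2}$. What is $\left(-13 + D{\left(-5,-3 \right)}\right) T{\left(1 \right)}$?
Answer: $- \frac{830}{7} \approx -118.57$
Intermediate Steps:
$D{\left(r,C \right)} = \frac{C + r}{-2 + r}$
$T{\left(Y \right)} = 4 + Y^{2} + 5 Y$
$\left(-13 + D{\left(-5,-3 \right)}\right) T{\left(1 \right)} = \left(-13 + \frac{-3 - 5}{-2 - 5}\right) \left(4 + 1^{2} + 5 \cdot 1\right) = \left(-13 + \frac{1}{-7} \left(-8\right)\right) \left(4 + 1 + 5\right) = \left(-13 - - \frac{8}{7}\right) 10 = \left(-13 + \frac{8}{7}\right) 10 = \left(- \frac{83}{7}\right) 10 = - \frac{830}{7}$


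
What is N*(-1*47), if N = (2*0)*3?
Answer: 0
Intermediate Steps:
N = 0 (N = 0*3 = 0)
N*(-1*47) = 0*(-1*47) = 0*(-47) = 0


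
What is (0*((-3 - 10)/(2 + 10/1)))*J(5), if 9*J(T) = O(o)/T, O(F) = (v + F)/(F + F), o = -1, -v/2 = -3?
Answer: 0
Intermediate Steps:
v = 6 (v = -2*(-3) = 6)
O(F) = (6 + F)/(2*F) (O(F) = (6 + F)/(F + F) = (6 + F)/((2*F)) = (6 + F)*(1/(2*F)) = (6 + F)/(2*F))
J(T) = -5/(18*T) (J(T) = (((1/2)*(6 - 1)/(-1))/T)/9 = (((1/2)*(-1)*5)/T)/9 = (-5/(2*T))/9 = -5/(18*T))
(0*((-3 - 10)/(2 + 10/1)))*J(5) = (0*((-3 - 10)/(2 + 10/1)))*(-5/18/5) = (0*(-13/(2 + 10*1)))*(-5/18*1/5) = (0*(-13/(2 + 10)))*(-1/18) = (0*(-13/12))*(-1/18) = 0*(-1/18) = 0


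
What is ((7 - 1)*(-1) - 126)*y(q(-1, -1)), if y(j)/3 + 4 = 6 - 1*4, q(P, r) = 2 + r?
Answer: 792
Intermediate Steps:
y(j) = -6 (y(j) = -12 + 3*(6 - 1*4) = -12 + 3*(6 - 4) = -12 + 3*2 = -12 + 6 = -6)
((7 - 1)*(-1) - 126)*y(q(-1, -1)) = ((7 - 1)*(-1) - 126)*(-6) = (6*(-1) - 126)*(-6) = (-6 - 126)*(-6) = -132*(-6) = 792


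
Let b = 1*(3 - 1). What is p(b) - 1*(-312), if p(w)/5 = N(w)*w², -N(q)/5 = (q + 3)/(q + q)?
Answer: 187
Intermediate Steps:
b = 2 (b = 1*2 = 2)
N(q) = -5*(3 + q)/(2*q) (N(q) = -5*(q + 3)/(q + q) = -5*(3 + q)/(2*q))
p(w) = 25*w*(-3 - w)/2 (p(w) = 5*((5*(-3 - w)/(2*w))*w²) = 5*(5*w*(-3 - w)/2) = 25*w*(-3 - w)/2)
p(b) - 1*(-312) = -25/2*2*(3 + 2) - 1*(-312) = -25/2*2*5 + 312 = -125 + 312 = 187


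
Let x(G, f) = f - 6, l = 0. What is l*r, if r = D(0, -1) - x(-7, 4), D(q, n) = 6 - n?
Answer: 0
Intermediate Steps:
x(G, f) = -6 + f
r = 9 (r = (6 - 1*(-1)) - (-6 + 4) = (6 + 1) - 1*(-2) = 7 + 2 = 9)
l*r = 0*9 = 0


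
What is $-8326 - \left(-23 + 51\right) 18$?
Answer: $-8830$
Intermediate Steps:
$-8326 - \left(-23 + 51\right) 18 = -8326 - 28 \cdot 18 = -8326 - 504 = -8830$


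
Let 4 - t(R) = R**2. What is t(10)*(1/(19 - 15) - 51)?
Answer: 4872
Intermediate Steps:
t(R) = 4 - R**2
t(10)*(1/(19 - 15) - 51) = (4 - 1*10**2)*(1/(19 - 15) - 51) = (4 - 1*100)*(1/4 - 51) = (4 - 100)*(1/4 - 51) = -96*(-203/4) = 4872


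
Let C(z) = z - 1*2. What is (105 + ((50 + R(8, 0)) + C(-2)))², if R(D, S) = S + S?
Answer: 22801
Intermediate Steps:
C(z) = -2 + z (C(z) = z - 2 = -2 + z)
R(D, S) = 2*S
(105 + ((50 + R(8, 0)) + C(-2)))² = (105 + ((50 + 2*0) + (-2 - 2)))² = (105 + ((50 + 0) - 4))² = (105 + (50 - 4))² = (105 + 46)² = 151² = 22801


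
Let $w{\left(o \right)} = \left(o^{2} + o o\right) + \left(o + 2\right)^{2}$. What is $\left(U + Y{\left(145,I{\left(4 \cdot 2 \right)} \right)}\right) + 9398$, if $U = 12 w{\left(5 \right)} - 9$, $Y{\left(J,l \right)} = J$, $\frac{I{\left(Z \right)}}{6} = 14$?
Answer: $10722$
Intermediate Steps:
$I{\left(Z \right)} = 84$ ($I{\left(Z \right)} = 6 \cdot 14 = 84$)
$w{\left(o \right)} = \left(2 + o\right)^{2} + 2 o^{2}$ ($w{\left(o \right)} = \left(o^{2} + o^{2}\right) + \left(2 + o\right)^{2} = 2 o^{2} + \left(2 + o\right)^{2} = \left(2 + o\right)^{2} + 2 o^{2}$)
$U = 1179$ ($U = 12 \left(\left(2 + 5\right)^{2} + 2 \cdot 5^{2}\right) - 9 = 12 \left(7^{2} + 2 \cdot 25\right) - 9 = 12 \left(49 + 50\right) - 9 = 12 \cdot 99 - 9 = 1188 - 9 = 1179$)
$\left(U + Y{\left(145,I{\left(4 \cdot 2 \right)} \right)}\right) + 9398 = \left(1179 + 145\right) + 9398 = 1324 + 9398 = 10722$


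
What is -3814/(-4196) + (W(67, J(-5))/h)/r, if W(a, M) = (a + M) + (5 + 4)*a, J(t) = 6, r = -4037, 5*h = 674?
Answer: 2590868763/2854263962 ≈ 0.90772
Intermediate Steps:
h = 674/5 (h = (⅕)*674 = 674/5 ≈ 134.80)
W(a, M) = M + 10*a (W(a, M) = (M + a) + 9*a = M + 10*a)
-3814/(-4196) + (W(67, J(-5))/h)/r = -3814/(-4196) + ((6 + 10*67)/(674/5))/(-4037) = -3814*(-1/4196) + ((6 + 670)*(5/674))*(-1/4037) = 1907/2098 + (676*(5/674))*(-1/4037) = 1907/2098 + (1690/337)*(-1/4037) = 1907/2098 - 1690/1360469 = 2590868763/2854263962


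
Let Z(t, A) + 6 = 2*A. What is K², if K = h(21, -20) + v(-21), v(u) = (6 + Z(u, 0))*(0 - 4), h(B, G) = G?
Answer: 400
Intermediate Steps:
Z(t, A) = -6 + 2*A
v(u) = 0 (v(u) = (6 + (-6 + 2*0))*(0 - 4) = (6 + (-6 + 0))*(-4) = (6 - 6)*(-4) = 0*(-4) = 0)
K = -20 (K = -20 + 0 = -20)
K² = (-20)² = 400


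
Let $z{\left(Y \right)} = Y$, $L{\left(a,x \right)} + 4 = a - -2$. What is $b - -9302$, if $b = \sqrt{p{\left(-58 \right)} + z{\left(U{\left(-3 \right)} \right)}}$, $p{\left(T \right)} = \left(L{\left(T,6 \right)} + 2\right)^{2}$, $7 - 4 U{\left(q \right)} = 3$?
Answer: $9302 + \sqrt{3365} \approx 9360.0$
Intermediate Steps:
$U{\left(q \right)} = 1$ ($U{\left(q \right)} = \frac{7}{4} - \frac{3}{4} = 1$)
$L{\left(a,x \right)} = -2 + a$ ($L{\left(a,x \right)} = -4 + \left(a - -2\right) = -4 + \left(a + 2\right) = -4 + \left(2 + a\right) = -2 + a$)
$p{\left(T \right)} = T^{2}$ ($p{\left(T \right)} = \left(\left(-2 + T\right) + 2\right)^{2} = T^{2}$)
$b = \sqrt{3365}$ ($b = \sqrt{\left(-58\right)^{2} + 1} = \sqrt{3364 + 1} = \sqrt{3365} \approx 58.009$)
$b - -9302 = \sqrt{3365} - -9302 = \sqrt{3365} + 9302 = 9302 + \sqrt{3365}$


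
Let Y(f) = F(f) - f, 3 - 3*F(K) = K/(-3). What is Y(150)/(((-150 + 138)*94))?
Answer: 397/3384 ≈ 0.11732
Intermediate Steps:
F(K) = 1 + K/9 (F(K) = 1 - K/(3*(-3)) = 1 - K*(-1)/(3*3) = 1 - (-1)*K/9 = 1 + K/9)
Y(f) = 1 - 8*f/9 (Y(f) = (1 + f/9) - f = 1 - 8*f/9)
Y(150)/(((-150 + 138)*94)) = (1 - 8/9*150)/(((-150 + 138)*94)) = (1 - 400/3)/((-12*94)) = -397/3/(-1128) = -397/3*(-1/1128) = 397/3384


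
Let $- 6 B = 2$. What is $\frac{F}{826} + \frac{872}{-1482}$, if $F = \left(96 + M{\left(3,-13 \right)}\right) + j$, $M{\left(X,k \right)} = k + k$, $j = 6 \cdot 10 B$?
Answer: $- \frac{161543}{306033} \approx -0.52786$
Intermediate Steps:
$B = - \frac{1}{3}$ ($B = \left(- \frac{1}{6}\right) 2 = - \frac{1}{3} \approx -0.33333$)
$j = -20$ ($j = 6 \cdot 10 \left(- \frac{1}{3}\right) = 60 \left(- \frac{1}{3}\right) = -20$)
$M{\left(X,k \right)} = 2 k$
$F = 50$ ($F = \left(96 + 2 \left(-13\right)\right) - 20 = \left(96 - 26\right) - 20 = 70 - 20 = 50$)
$\frac{F}{826} + \frac{872}{-1482} = \frac{50}{826} + \frac{872}{-1482} = 50 \cdot \frac{1}{826} + 872 \left(- \frac{1}{1482}\right) = \frac{25}{413} - \frac{436}{741} = - \frac{161543}{306033}$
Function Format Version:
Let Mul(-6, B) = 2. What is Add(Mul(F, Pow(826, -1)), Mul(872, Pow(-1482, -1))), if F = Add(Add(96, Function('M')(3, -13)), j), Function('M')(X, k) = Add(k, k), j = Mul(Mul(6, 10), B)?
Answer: Rational(-161543, 306033) ≈ -0.52786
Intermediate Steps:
B = Rational(-1, 3) (B = Mul(Rational(-1, 6), 2) = Rational(-1, 3) ≈ -0.33333)
j = -20 (j = Mul(Mul(6, 10), Rational(-1, 3)) = Mul(60, Rational(-1, 3)) = -20)
Function('M')(X, k) = Mul(2, k)
F = 50 (F = Add(Add(96, Mul(2, -13)), -20) = Add(Add(96, -26), -20) = Add(70, -20) = 50)
Add(Mul(F, Pow(826, -1)), Mul(872, Pow(-1482, -1))) = Add(Mul(50, Pow(826, -1)), Mul(872, Pow(-1482, -1))) = Add(Mul(50, Rational(1, 826)), Mul(872, Rational(-1, 1482))) = Add(Rational(25, 413), Rational(-436, 741)) = Rational(-161543, 306033)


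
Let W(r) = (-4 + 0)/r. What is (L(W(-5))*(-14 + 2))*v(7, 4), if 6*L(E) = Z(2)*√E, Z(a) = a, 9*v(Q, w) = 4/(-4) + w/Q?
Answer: 8*√5/105 ≈ 0.17037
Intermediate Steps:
v(Q, w) = -⅑ + w/(9*Q) (v(Q, w) = (4/(-4) + w/Q)/9 = (4*(-¼) + w/Q)/9 = (-1 + w/Q)/9 = -⅑ + w/(9*Q))
W(r) = -4/r
L(E) = √E/3 (L(E) = (2*√E)/6 = √E/3)
(L(W(-5))*(-14 + 2))*v(7, 4) = ((√(-4/(-5))/3)*(-14 + 2))*((⅑)*(4 - 1*7)/7) = ((√(-4*(-⅕))/3)*(-12))*((⅑)*(⅐)*(4 - 7)) = ((√(⅘)/3)*(-12))*((⅑)*(⅐)*(-3)) = (((2*√5/5)/3)*(-12))*(-1/21) = ((2*√5/15)*(-12))*(-1/21) = -8*√5/5*(-1/21) = 8*√5/105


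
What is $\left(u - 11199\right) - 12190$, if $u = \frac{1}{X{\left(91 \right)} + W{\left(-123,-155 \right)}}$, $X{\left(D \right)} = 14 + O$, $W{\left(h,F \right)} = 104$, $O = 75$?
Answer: $- \frac{4514076}{193} \approx -23389.0$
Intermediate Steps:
$X{\left(D \right)} = 89$ ($X{\left(D \right)} = 14 + 75 = 89$)
$u = \frac{1}{193}$ ($u = \frac{1}{89 + 104} = \frac{1}{193} \approx 0.0051813$)
$\left(u - 11199\right) - 12190 = \left(\frac{1}{193} - 11199\right) - 12190 = - \frac{2161406}{193} - 12190 = - \frac{4514076}{193}$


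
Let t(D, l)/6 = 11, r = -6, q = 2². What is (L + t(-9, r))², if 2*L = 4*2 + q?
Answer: 5184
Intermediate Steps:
q = 4
t(D, l) = 66 (t(D, l) = 6*11 = 66)
L = 6 (L = (4*2 + 4)/2 = (8 + 4)/2 = (½)*12 = 6)
(L + t(-9, r))² = (6 + 66)² = 72² = 5184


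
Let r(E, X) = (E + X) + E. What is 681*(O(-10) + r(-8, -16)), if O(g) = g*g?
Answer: 46308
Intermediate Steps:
r(E, X) = X + 2*E
O(g) = g²
681*(O(-10) + r(-8, -16)) = 681*((-10)² + (-16 + 2*(-8))) = 681*(100 + (-16 - 16)) = 681*(100 - 32) = 681*68 = 46308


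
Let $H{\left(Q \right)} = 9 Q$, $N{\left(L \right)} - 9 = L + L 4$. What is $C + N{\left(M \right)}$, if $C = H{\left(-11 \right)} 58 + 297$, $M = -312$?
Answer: $-6996$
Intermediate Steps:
$N{\left(L \right)} = 9 + 5 L$ ($N{\left(L \right)} = 9 + \left(L + L 4\right) = 9 + \left(L + 4 L\right) = 9 + 5 L$)
$C = -5445$ ($C = 9 \left(-11\right) 58 + 297 = \left(-99\right) 58 + 297 = -5742 + 297 = -5445$)
$C + N{\left(M \right)} = -5445 + \left(9 + 5 \left(-312\right)\right) = -5445 + \left(9 - 1560\right) = -5445 - 1551 = -6996$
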